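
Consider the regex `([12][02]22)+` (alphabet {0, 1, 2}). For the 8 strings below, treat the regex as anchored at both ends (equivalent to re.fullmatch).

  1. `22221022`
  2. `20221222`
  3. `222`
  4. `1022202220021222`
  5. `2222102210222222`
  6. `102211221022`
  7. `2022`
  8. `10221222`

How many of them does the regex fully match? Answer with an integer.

1. `22221022` → match
2. `20221222` → match
3. `222` → no match
4 → no match
5 → match
6. `102211221022` → no match
7. `2022` → match
8. `10221222` → match
Total matched: 5

5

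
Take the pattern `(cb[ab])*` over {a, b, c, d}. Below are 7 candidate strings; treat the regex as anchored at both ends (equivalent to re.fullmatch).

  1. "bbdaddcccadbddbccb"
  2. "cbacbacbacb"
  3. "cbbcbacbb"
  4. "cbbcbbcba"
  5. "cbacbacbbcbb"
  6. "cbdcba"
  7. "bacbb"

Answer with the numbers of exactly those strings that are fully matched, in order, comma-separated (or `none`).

1 → no match
2 → no match
3 → match
4 → match
5 → match
6 → no match
7 → no match

3, 4, 5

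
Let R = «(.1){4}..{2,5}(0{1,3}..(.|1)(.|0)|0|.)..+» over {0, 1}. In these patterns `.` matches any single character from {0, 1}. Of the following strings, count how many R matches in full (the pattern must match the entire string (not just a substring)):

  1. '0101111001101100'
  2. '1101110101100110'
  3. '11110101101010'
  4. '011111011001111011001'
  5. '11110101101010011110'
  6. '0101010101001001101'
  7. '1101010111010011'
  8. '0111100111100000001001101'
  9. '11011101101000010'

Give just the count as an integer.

7

1 → no match
2 → match
3 → match
4 → match
5 → match
6 → match
7 → match
8 → no match
9 → match
Total matched: 7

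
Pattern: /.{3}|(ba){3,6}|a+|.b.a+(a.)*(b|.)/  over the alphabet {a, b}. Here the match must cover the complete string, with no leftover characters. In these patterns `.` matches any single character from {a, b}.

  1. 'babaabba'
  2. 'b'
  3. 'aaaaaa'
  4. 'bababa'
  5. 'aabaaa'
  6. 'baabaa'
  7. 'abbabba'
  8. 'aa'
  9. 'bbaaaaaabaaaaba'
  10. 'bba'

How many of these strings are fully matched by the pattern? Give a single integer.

4

1 → no match
2 → no match
3 → match
4 → match
5 → no match
6 → no match
7 → no match
8 → match
9 → no match
10 → match
Total matched: 4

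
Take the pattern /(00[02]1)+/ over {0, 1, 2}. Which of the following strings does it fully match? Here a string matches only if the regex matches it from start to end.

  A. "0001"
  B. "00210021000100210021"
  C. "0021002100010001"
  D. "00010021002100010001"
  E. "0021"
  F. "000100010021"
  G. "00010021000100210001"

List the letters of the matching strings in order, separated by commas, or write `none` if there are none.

A, B, C, D, E, F, G

A → match
B → match
C → match
D → match
E → match
F → match
G → match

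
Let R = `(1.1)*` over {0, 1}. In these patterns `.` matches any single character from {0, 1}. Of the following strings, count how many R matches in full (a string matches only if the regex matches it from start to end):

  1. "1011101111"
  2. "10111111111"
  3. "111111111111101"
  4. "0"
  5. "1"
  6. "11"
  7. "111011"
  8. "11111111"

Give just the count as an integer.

1 → no match
2 → no match
3 → match
4 → no match
5 → no match
6 → no match
7 → no match
8 → no match
Total matched: 1

1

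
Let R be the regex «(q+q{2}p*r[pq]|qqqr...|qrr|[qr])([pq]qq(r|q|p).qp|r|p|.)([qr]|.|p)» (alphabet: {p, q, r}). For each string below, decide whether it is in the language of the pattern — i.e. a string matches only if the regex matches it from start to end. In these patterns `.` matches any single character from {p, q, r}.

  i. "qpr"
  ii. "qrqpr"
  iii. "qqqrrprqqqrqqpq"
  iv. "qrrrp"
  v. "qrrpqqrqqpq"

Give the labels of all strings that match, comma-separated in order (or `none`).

i → match
ii → no match
iii → match
iv → match
v → match

i, iii, iv, v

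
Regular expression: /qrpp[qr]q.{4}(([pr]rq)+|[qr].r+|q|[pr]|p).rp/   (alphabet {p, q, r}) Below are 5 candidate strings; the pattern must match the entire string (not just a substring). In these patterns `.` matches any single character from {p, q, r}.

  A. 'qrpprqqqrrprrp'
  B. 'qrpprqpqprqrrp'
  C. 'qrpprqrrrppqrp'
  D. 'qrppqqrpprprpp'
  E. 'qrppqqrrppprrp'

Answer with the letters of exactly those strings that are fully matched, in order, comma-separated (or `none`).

A → match
B → match
C → match
D → no match — must end with 'rp'
E → match

A, B, C, E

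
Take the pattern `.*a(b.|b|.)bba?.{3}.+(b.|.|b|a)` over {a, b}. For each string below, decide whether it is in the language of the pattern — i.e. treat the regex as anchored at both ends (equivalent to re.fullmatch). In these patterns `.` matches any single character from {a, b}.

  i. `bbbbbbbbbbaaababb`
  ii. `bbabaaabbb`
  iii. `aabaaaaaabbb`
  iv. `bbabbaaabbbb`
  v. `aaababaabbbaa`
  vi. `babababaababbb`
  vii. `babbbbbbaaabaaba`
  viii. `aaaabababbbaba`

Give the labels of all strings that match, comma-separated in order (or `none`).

i → no match
ii → no match
iii → no match
iv → no match
v → no match
vi → no match
vii → match
viii → no match

vii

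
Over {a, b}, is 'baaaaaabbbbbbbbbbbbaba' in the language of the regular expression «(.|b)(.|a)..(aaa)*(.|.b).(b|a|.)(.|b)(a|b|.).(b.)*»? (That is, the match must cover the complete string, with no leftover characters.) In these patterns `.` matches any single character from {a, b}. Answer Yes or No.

Yes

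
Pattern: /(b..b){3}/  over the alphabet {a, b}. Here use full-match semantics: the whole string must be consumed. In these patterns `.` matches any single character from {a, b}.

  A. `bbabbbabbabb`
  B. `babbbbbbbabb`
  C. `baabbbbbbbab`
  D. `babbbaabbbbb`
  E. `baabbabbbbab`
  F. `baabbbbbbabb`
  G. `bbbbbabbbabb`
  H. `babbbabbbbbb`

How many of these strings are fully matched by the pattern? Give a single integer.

8

A → match
B → match
C → match
D → match
E → match
F → match
G → match
H → match
Total matched: 8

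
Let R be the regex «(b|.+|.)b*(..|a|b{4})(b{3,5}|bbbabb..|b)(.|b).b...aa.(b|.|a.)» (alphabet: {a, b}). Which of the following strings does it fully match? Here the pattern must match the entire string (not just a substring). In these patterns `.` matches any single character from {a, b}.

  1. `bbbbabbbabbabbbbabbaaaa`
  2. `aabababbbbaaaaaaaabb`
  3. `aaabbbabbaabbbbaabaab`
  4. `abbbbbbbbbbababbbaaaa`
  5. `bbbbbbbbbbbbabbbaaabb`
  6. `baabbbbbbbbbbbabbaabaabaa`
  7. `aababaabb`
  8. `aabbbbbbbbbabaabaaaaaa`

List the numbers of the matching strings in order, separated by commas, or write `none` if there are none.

1, 5, 6

1 → match
2 → no match
3 → no match
4 → no match
5 → match
6 → match
7. `aababaabb` → no match
8 → no match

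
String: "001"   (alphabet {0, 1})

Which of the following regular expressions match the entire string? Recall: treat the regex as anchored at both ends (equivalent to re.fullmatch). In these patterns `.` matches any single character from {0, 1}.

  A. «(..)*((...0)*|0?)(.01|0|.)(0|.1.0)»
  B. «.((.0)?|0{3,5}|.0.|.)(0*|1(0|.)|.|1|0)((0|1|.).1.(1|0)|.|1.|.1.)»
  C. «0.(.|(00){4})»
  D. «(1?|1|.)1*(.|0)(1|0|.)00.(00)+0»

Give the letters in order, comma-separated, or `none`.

B, C

A → no match — must end with "0"
B → match
C → match
D → no match — must end with "000"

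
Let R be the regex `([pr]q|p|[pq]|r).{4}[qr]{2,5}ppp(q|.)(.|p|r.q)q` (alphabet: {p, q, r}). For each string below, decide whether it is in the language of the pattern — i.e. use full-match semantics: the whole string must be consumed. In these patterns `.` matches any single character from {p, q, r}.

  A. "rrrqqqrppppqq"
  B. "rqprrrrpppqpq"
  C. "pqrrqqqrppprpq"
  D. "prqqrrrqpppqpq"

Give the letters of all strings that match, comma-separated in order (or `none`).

A, B, C, D

A → match
B → match
C → match
D → match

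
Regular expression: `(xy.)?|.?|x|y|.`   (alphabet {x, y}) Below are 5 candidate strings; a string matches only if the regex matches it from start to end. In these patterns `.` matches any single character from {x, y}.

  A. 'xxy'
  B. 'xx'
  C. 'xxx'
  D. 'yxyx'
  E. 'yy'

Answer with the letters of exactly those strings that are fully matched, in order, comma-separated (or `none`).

none

A → no match
B → no match
C → no match
D → no match
E → no match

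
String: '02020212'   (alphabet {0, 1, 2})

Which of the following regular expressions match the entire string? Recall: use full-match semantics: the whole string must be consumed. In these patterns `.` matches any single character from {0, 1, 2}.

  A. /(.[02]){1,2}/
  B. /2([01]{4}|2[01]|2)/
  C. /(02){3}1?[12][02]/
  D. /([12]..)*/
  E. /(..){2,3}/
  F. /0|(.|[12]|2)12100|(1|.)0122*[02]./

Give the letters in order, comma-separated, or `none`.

A → no match
B → no match — must start with '2'
C → match
D → no match
E → no match
F → no match

C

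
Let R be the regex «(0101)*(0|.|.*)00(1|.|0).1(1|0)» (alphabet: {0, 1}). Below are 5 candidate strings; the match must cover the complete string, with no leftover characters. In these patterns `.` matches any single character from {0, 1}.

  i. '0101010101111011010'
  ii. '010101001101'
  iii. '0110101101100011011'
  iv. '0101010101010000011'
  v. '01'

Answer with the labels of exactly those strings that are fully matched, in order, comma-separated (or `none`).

i → no match
ii → no match
iii → no match
iv → match
v → no match

iv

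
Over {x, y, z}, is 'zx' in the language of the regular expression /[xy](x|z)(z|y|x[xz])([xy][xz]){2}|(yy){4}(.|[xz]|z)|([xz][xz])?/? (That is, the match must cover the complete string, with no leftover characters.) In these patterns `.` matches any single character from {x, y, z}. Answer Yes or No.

Yes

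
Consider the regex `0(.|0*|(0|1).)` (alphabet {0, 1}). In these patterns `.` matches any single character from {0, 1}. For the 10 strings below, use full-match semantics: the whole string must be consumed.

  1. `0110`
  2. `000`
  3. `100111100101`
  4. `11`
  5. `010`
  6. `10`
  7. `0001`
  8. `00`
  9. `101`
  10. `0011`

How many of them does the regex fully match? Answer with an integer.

3

1 → no match
2 → match
3 → no match — must start with `0`
4 → no match — must start with `0`
5 → match
6 → no match — must start with `0`
7 → no match
8 → match
9 → no match — must start with `0`
10 → no match
Total matched: 3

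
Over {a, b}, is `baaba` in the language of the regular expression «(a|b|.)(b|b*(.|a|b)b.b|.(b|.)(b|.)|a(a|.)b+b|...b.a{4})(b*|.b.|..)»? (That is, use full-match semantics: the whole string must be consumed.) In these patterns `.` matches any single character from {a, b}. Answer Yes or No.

No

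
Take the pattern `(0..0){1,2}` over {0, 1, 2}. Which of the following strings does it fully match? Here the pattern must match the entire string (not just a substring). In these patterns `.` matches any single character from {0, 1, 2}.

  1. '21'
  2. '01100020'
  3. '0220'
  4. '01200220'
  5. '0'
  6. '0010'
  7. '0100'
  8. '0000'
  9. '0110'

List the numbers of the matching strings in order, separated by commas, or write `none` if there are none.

1 → no match — must start with '0'
2 → match
3 → match
4 → match
5 → no match
6 → match
7 → match
8 → match
9 → match

2, 3, 4, 6, 7, 8, 9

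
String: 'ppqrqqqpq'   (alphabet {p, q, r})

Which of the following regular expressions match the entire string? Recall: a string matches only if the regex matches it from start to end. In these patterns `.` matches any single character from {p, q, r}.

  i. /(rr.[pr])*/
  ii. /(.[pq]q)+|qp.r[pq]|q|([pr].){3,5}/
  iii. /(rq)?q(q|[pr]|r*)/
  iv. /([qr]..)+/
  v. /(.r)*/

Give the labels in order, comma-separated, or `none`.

ii

i → no match
ii → match
iii → no match
iv → no match
v → no match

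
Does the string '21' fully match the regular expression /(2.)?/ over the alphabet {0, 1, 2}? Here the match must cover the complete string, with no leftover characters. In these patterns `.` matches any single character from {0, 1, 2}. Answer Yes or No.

Yes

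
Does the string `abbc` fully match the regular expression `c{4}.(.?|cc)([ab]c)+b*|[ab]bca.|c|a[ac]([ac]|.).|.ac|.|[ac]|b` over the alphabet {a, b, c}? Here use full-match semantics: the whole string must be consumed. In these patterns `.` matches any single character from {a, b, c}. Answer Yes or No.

No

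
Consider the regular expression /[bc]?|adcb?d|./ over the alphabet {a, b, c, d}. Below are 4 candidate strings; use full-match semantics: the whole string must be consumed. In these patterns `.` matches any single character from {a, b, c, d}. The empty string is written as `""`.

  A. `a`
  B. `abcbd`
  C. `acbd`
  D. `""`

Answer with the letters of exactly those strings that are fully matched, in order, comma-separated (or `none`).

A, D

A → match
B → no match
C → no match
D → match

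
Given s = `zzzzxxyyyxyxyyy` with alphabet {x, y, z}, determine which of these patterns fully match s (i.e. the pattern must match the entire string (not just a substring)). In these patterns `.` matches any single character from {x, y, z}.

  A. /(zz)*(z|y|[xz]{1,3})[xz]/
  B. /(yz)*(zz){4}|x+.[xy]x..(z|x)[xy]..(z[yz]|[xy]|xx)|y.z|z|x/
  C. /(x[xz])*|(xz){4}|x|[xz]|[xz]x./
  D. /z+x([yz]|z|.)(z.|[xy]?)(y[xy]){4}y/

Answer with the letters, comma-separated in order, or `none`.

D

A → no match
B → no match
C → no match
D → match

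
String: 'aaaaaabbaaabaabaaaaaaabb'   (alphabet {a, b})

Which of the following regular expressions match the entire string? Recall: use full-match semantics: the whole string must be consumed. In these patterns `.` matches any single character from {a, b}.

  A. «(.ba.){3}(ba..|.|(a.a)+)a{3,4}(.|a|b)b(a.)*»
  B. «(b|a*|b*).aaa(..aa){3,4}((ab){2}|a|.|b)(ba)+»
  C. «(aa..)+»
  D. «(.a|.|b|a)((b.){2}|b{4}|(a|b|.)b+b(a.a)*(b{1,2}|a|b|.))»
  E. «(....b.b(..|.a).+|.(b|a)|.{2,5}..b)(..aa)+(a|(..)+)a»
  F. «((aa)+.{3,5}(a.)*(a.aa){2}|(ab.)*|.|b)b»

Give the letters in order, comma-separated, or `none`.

C

A → no match
B → no match — must end with 'ba'
C → match
D → no match
E → no match — must end with 'a'
F → no match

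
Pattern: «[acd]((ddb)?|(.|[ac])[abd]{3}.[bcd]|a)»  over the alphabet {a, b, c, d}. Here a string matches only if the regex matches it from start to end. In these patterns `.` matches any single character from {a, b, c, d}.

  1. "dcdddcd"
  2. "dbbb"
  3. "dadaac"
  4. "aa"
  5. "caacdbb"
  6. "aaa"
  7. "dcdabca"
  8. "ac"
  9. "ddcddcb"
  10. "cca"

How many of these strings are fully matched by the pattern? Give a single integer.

1 → match
2 → no match
3 → no match
4 → match
5 → no match
6 → no match
7 → no match
8 → no match
9 → no match
10 → no match
Total matched: 2

2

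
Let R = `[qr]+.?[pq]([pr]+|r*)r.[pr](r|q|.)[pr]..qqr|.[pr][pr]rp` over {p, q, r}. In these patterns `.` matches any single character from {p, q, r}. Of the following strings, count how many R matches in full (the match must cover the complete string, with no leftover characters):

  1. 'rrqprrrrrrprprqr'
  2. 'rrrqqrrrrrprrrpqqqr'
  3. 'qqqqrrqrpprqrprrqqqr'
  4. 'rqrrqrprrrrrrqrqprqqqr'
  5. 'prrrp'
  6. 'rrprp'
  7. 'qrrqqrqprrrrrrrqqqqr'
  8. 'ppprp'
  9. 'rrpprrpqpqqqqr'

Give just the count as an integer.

8

1 → no match
2 → match
3 → match
4 → match
5 → match
6 → match
7 → match
8 → match
9 → match
Total matched: 8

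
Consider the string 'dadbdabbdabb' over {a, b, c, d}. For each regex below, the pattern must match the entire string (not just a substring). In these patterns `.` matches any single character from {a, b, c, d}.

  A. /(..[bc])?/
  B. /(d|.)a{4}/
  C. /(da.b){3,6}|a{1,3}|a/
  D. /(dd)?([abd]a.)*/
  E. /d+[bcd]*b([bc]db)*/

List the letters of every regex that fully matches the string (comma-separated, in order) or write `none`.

A → no match
B → no match — must end with 'a'
C → match
D → no match
E → no match

C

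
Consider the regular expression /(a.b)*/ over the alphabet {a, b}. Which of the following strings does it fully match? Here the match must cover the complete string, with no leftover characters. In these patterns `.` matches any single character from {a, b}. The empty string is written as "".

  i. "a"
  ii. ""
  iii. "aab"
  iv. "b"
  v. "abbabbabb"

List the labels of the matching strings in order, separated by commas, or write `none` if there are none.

ii, iii, v

i → no match
ii → match
iii → match
iv → no match
v → match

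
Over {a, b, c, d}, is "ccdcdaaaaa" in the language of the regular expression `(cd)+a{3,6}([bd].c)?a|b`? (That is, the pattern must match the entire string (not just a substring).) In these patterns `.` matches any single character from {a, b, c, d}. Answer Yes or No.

No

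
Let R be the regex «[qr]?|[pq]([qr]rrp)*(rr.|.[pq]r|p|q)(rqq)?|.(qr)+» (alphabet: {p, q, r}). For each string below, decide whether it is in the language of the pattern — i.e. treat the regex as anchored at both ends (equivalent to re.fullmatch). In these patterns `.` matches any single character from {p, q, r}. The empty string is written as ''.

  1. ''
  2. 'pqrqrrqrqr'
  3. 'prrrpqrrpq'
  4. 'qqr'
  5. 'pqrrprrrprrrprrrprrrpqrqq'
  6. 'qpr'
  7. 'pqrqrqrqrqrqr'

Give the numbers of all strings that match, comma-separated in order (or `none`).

1, 3, 4, 5, 7

1. '' → match
2. 'pqrqrrqrqr' → no match
3. 'prrrpqrrpq' → match
4. 'qqr' → match
5 → match
6. 'qpr' → no match
7 → match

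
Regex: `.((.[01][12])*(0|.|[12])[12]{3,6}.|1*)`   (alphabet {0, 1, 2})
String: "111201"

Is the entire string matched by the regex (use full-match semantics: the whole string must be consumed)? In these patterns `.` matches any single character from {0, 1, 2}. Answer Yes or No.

No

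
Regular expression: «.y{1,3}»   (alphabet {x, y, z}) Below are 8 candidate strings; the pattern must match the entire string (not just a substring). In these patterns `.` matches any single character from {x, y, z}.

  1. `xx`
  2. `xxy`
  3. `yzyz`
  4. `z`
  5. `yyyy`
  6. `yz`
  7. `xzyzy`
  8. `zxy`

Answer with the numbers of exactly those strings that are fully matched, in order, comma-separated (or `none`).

5

1 → no match — must end with `y`
2 → no match
3 → no match — must end with `y`
4 → no match — must end with `y`
5 → match
6 → no match — must end with `y`
7 → no match
8 → no match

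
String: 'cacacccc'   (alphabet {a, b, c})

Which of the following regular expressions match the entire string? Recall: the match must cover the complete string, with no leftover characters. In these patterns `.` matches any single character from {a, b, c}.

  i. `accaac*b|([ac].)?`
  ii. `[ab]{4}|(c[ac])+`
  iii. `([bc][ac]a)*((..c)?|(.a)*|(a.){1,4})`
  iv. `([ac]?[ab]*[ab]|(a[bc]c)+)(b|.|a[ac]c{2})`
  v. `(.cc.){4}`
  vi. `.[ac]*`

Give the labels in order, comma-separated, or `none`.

ii, vi

i → no match
ii → match
iii → no match
iv → no match
v → no match
vi → match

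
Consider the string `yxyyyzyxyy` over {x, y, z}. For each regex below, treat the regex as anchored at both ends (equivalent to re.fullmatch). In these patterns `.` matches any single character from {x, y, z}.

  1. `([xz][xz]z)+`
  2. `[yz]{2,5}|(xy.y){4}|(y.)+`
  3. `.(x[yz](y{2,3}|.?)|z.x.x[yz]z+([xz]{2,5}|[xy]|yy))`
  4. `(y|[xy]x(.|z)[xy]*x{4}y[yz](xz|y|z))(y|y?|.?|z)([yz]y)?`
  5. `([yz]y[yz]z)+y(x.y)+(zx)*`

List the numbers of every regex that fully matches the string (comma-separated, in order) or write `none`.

1 → no match — must end with `z`
2 → match
3 → no match
4 → no match
5 → no match

2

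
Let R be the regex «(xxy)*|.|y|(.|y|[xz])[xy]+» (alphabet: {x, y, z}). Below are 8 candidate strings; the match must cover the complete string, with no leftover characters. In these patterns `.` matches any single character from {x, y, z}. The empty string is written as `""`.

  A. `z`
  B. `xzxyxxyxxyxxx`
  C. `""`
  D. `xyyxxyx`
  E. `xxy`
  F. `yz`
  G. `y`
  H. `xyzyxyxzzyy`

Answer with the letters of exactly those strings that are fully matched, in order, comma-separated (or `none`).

A, C, D, E, G

A → match
B → no match
C → match
D → match
E → match
F → no match
G → match
H → no match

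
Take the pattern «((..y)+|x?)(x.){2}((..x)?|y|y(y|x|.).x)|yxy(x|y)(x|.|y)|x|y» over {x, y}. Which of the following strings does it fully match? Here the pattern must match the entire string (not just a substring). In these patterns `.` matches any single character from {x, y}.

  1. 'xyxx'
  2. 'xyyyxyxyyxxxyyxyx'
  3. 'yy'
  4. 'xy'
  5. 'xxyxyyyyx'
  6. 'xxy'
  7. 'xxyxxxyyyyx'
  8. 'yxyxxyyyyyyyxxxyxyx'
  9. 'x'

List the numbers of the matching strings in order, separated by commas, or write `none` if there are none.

1. 'xyxx' → match
2 → match
3. 'yy' → no match
4. 'xy' → no match
5. 'xxyxyyyyx' → match
6. 'xxy' → no match
7. 'xxyxxxyyyyx' → match
8 → match
9. 'x' → match

1, 2, 5, 7, 8, 9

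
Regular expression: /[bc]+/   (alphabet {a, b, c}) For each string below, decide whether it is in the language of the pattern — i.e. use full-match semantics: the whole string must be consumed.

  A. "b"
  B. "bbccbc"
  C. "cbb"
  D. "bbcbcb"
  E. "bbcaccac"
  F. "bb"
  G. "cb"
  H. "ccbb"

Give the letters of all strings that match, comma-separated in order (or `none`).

A → match
B → match
C → match
D → match
E → no match
F → match
G → match
H → match

A, B, C, D, F, G, H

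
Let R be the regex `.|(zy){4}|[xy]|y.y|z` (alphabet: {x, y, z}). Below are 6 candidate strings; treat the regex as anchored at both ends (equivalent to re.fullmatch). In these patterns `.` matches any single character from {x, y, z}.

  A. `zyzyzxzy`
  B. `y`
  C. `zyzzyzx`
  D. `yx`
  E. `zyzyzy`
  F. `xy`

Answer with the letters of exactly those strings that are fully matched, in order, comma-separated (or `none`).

A. `zyzyzxzy` → no match
B. `y` → match
C. `zyzzyzx` → no match
D. `yx` → no match
E. `zyzyzy` → no match
F. `xy` → no match

B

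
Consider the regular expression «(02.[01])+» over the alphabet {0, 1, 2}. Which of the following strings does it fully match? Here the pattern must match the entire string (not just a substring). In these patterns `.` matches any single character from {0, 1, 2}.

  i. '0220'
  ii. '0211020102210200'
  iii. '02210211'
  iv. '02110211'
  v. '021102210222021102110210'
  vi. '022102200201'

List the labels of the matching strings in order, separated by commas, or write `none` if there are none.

i, ii, iii, iv, vi

i → match
ii → match
iii → match
iv → match
v → no match
vi → match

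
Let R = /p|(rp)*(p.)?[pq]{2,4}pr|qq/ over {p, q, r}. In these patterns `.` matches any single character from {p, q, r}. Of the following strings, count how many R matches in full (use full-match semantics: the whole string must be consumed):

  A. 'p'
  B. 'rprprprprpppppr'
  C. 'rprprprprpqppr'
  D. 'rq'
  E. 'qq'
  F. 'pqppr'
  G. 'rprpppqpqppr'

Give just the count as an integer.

6

A → match
B → match
C → match
D → no match
E → match
F → match
G → match
Total matched: 6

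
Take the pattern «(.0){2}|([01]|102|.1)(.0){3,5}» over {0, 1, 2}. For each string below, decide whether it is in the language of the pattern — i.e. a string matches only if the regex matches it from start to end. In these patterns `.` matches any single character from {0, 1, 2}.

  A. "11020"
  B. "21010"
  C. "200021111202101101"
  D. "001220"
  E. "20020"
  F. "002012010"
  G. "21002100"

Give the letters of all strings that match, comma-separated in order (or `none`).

none

A → no match
B → no match
C → no match — must end with "0"
D → no match
E → no match
F → no match
G → no match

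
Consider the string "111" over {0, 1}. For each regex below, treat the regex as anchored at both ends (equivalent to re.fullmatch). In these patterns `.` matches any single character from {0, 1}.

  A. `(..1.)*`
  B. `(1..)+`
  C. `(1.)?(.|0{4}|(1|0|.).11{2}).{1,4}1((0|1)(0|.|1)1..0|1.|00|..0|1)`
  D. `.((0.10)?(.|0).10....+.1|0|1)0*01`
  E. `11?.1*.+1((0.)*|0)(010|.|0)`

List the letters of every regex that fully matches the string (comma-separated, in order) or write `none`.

A → no match
B → match
C → no match
D → no match — must end with "01"
E → no match

B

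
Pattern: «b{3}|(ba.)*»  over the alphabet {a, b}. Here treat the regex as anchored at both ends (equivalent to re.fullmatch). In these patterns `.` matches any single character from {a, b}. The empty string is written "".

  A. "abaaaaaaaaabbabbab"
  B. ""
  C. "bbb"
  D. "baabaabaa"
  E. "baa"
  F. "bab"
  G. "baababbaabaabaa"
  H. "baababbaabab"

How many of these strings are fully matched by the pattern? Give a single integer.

7

A → no match
B → match
C → match
D → match
E → match
F → match
G → match
H → match
Total matched: 7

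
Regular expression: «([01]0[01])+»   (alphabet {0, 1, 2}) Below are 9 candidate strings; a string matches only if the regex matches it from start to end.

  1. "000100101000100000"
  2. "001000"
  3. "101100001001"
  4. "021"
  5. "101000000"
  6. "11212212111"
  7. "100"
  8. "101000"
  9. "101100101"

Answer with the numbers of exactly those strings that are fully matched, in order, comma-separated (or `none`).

1, 2, 3, 5, 7, 8, 9

1 → match
2 → match
3 → match
4 → no match
5 → match
6 → no match
7 → match
8 → match
9 → match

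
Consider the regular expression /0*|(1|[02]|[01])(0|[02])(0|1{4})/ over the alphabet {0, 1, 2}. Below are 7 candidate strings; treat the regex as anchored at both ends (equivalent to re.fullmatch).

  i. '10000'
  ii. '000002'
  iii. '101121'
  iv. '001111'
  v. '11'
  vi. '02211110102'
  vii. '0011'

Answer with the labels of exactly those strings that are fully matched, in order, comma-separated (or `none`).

iv

i → no match
ii → no match
iii → no match
iv → match
v → no match
vi → no match
vii → no match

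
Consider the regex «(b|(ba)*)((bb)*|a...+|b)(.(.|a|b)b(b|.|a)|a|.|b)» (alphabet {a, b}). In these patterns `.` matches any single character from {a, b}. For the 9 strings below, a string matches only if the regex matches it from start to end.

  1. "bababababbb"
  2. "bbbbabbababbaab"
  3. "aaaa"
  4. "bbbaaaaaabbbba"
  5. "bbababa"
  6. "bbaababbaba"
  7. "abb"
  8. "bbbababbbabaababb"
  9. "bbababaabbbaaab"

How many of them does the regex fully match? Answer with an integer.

1 → match
2 → no match
3 → no match
4 → no match
5 → no match
6 → no match
7 → no match
8 → no match
9 → no match
Total matched: 1

1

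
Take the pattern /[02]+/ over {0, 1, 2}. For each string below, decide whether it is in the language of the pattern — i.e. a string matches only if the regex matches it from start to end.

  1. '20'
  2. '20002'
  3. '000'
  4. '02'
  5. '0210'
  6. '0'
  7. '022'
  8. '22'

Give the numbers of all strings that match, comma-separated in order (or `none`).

1, 2, 3, 4, 6, 7, 8

1. '20' → match
2. '20002' → match
3. '000' → match
4. '02' → match
5. '0210' → no match
6. '0' → match
7. '022' → match
8. '22' → match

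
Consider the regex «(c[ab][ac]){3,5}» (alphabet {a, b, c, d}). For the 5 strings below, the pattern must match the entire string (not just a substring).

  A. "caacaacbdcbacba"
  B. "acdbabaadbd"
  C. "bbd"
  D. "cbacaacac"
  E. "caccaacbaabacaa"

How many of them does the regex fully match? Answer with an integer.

1

A → no match
B → no match — must start with "c"
C → no match — must start with "c"
D → match
E → no match
Total matched: 1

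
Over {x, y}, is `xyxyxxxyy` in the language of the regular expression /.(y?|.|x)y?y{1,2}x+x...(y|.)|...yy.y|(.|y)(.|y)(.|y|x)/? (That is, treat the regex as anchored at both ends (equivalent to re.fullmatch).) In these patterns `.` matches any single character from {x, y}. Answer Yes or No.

No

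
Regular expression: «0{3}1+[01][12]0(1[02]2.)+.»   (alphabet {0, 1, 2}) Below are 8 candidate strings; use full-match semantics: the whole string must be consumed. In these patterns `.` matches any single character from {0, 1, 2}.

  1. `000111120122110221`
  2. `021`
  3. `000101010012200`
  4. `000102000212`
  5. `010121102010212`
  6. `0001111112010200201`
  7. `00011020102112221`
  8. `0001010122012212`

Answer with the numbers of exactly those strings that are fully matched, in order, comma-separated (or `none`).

1, 7, 8

1 → match
2. `021` → no match
3 → no match
4. `000102000212` → no match
5 → no match
6 → no match
7 → match
8 → match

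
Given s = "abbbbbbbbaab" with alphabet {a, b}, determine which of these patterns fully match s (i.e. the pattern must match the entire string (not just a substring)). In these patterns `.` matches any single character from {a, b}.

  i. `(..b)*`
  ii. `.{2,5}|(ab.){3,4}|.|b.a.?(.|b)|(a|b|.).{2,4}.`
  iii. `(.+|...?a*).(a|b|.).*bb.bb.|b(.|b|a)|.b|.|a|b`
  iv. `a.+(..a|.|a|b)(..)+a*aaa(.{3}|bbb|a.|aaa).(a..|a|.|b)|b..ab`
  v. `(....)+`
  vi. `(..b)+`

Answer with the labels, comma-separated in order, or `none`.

i, v, vi

i → match
ii → no match
iii → no match
iv → no match
v → match
vi → match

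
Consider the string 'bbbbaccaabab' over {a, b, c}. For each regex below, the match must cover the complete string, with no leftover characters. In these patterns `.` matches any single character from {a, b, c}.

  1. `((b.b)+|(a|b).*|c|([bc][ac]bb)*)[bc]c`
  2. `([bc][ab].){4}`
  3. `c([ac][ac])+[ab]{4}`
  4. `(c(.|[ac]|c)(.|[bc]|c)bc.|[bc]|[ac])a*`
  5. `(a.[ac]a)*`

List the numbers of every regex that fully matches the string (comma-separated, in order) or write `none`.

2

1 → no match — must end with 'c'
2 → match
3 → no match — must start with 'c'
4 → no match
5 → no match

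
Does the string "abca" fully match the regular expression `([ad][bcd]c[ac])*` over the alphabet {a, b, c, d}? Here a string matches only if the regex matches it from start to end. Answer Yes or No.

Yes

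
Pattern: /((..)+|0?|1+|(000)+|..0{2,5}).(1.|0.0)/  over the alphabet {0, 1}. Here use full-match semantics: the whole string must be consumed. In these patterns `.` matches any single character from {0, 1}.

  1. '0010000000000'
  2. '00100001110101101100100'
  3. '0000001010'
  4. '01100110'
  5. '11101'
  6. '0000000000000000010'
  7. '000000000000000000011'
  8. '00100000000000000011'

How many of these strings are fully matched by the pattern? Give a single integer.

1 → no match
2 → no match
3. '0000001010' → match
4. '01100110' → no match
5. '11101' → no match
6 → match
7 → match
8 → no match
Total matched: 3

3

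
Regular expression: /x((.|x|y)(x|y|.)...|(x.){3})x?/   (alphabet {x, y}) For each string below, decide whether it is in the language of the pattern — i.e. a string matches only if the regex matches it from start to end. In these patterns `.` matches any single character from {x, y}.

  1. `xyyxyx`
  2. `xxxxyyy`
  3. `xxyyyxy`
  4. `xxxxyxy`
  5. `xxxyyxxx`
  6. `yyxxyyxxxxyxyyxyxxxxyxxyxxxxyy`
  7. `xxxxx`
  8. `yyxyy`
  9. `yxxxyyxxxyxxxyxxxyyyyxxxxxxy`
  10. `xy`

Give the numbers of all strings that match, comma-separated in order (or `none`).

1 → match
2 → no match
3 → no match
4 → match
5 → no match
6 → no match — must start with `x`
7 → no match
8 → no match — must start with `x`
9 → no match — must start with `x`
10 → no match

1, 4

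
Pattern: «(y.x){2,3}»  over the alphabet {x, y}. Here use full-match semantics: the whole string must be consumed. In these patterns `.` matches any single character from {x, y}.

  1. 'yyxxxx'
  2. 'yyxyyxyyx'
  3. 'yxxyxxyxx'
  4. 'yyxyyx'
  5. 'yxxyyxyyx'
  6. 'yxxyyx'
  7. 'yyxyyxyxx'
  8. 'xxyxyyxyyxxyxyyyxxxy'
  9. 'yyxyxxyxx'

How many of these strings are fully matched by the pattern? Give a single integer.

1 → no match
2 → match
3 → match
4 → match
5 → match
6 → match
7 → match
8 → no match — must start with 'y'
9 → match
Total matched: 7

7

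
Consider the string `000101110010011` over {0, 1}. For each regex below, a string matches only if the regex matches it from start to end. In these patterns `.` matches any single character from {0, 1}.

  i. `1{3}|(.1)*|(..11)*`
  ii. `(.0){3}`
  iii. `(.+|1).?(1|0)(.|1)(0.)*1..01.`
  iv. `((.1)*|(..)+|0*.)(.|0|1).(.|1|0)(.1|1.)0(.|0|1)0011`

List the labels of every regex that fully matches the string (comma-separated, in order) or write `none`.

iv

i → no match
ii → no match — must end with `0`
iii → no match
iv → match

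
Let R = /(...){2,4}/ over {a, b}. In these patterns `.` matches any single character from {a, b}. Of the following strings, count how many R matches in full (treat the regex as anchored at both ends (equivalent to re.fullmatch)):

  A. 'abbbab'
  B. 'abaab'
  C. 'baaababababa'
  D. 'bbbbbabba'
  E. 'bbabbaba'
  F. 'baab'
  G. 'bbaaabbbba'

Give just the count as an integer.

3

A → match
B → no match
C → match
D → match
E → no match
F → no match
G → no match
Total matched: 3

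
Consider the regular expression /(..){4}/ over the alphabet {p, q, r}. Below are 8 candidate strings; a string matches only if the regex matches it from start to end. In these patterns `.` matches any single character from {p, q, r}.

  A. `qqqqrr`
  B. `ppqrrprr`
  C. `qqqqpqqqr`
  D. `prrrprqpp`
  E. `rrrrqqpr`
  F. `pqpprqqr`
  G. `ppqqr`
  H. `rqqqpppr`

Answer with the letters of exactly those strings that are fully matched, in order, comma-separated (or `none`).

A → no match
B → match
C → no match
D → no match
E → match
F → match
G → no match
H → match

B, E, F, H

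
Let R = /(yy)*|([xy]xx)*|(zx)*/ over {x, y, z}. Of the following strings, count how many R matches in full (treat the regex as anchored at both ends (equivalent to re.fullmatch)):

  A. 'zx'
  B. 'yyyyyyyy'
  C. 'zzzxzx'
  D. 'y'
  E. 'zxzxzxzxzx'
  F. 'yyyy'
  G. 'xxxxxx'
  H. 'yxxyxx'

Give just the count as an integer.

A → match
B → match
C → no match
D → no match
E → match
F → match
G → match
H → match
Total matched: 6

6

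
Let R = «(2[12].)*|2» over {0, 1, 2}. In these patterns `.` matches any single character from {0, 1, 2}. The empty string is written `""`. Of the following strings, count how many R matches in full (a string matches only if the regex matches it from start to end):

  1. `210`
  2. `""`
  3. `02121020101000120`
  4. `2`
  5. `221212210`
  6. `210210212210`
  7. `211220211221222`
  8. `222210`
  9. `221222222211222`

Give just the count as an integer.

1. `210` → match
2. `""` → match
3 → no match
4. `2` → match
5. `221212210` → match
6. `210210212210` → match
7 → match
8. `222210` → match
9 → match
Total matched: 8

8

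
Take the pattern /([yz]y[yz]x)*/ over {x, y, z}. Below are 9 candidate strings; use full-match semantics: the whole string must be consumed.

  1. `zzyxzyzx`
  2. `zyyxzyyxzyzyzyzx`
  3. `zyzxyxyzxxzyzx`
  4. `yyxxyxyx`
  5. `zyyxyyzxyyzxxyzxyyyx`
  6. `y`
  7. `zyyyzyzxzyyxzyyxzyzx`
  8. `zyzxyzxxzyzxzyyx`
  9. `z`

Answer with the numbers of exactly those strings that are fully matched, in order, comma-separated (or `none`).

none

1 → no match
2 → no match
3 → no match
4 → no match
5 → no match
6 → no match
7 → no match
8 → no match
9 → no match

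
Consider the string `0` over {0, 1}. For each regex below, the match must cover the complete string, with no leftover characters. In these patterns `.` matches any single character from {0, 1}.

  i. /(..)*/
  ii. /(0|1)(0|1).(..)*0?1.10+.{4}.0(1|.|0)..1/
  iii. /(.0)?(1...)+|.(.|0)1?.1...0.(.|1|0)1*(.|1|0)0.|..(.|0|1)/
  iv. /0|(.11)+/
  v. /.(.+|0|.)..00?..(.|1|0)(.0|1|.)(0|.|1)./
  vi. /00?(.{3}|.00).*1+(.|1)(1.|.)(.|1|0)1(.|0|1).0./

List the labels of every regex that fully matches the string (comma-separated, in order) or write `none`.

i → no match
ii → no match — must end with `1`
iii → no match
iv → match
v → no match
vi → no match

iv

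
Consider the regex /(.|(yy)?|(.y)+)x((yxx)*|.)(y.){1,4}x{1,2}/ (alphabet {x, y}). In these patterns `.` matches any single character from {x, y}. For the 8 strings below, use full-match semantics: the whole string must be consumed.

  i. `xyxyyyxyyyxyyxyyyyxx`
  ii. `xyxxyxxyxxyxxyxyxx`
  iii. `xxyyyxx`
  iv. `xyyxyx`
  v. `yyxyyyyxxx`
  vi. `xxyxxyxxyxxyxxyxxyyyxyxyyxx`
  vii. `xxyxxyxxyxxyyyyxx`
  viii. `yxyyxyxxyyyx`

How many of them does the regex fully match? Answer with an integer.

6

i → match
ii → match
iii. `xxyyyxx` → match
iv. `xyyxyx` → no match
v. `yyxyyyyxxx` → match
vi → match
vii → match
viii. `yxyyxyxxyyyx` → no match
Total matched: 6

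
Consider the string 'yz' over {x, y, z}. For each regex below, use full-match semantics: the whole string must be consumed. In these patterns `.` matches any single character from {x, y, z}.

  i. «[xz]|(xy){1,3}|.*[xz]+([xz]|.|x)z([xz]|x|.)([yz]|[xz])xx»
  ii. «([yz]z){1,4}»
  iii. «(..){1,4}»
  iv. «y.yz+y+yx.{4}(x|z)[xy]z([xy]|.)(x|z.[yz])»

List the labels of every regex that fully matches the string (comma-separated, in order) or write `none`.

i → no match
ii → match
iii → match
iv → no match

ii, iii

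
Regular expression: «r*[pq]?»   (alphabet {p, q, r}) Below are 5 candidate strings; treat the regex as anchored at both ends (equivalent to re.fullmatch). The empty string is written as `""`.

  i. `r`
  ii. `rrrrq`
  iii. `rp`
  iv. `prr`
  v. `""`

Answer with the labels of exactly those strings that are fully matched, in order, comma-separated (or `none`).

i, ii, iii, v

i. `r` → match
ii. `rrrrq` → match
iii. `rp` → match
iv. `prr` → no match
v. `""` → match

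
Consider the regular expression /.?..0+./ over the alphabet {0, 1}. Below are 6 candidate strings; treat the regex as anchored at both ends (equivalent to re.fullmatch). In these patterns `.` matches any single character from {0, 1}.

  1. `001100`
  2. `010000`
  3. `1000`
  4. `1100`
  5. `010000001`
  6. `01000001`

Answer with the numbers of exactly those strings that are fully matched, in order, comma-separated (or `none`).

1 → no match
2 → match
3 → match
4 → match
5 → match
6 → match

2, 3, 4, 5, 6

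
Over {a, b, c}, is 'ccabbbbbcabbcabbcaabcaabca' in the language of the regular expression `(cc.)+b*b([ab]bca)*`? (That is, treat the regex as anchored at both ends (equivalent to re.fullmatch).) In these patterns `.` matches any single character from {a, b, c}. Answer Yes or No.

Yes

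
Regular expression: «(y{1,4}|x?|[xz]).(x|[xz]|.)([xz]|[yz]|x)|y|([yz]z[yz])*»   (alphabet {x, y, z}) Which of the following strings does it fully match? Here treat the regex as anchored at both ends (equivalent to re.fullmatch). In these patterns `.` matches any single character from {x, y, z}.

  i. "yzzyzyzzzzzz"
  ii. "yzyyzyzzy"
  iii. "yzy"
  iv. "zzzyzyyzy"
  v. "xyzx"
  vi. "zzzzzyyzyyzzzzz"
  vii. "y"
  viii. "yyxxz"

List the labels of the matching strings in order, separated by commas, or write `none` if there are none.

i → match
ii → match
iii → match
iv → match
v → match
vi → match
vii → match
viii → match

i, ii, iii, iv, v, vi, vii, viii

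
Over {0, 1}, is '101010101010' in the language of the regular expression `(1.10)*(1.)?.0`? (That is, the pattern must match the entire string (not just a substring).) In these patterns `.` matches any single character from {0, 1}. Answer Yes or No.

Yes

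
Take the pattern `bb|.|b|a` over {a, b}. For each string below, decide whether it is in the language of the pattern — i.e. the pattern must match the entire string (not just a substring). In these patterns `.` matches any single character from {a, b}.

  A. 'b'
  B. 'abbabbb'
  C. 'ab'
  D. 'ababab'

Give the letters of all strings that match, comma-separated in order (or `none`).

A. 'b' → match
B. 'abbabbb' → no match
C. 'ab' → no match
D. 'ababab' → no match

A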